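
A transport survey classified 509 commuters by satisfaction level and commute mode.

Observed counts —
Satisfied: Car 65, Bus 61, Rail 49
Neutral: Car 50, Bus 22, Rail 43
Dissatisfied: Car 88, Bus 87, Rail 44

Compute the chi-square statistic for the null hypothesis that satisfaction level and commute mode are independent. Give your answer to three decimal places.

Row totals: 175, 115, 219. Column totals: 203, 170, 136. Grand total N = 509.
Expected counts (row total × column total / N):
  Satisfied, Car: 175×203/509 = 69.7937
  Satisfied, Bus: 175×170/509 = 58.4479
  Satisfied, Rail: 175×136/509 = 46.7583
  Neutral, Car: 115×203/509 = 45.8644
  Neutral, Bus: 115×170/509 = 38.4086
  Neutral, Rail: 115×136/509 = 30.7269
  Dissatisfied, Car: 219×203/509 = 87.3418
  Dissatisfied, Bus: 219×170/509 = 73.1434
  Dissatisfied, Rail: 219×136/509 = 58.5147
Contributions (O − E)²/E:
  (65 − 69.7937)²/69.7937 = 0.3292
  (61 − 58.4479)²/58.4479 = 0.1114
  (49 − 46.7583)²/46.7583 = 0.1075
  (50 − 45.8644)²/45.8644 = 0.3729
  (22 − 38.4086)²/38.4086 = 7.0099
  (43 − 30.7269)²/30.7269 = 4.9022
  (88 − 87.3418)²/87.3418 = 0.0050
  (87 − 73.1434)²/73.1434 = 2.6251
  (44 − 58.5147)²/58.5147 = 3.6004
χ² = 0.3292 + 0.1114 + 0.1075 + 0.3729 + 7.0099 + 4.9022 + 0.0050 + 2.6251 + 3.6004 = 19.064

19.064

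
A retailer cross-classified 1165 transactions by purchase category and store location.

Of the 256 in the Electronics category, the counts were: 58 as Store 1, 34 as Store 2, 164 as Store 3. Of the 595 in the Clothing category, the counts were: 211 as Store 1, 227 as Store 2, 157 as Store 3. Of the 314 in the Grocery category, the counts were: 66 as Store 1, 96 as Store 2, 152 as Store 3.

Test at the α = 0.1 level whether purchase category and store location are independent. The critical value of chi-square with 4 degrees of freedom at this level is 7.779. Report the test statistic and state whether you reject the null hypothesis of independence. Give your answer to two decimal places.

124.31; reject H₀

Row totals: 256, 595, 314. Column totals: 335, 357, 473. Grand total N = 1165.
Expected counts (row total × column total / N):
  Electronics, Store 1: 256×335/1165 = 73.614
  Electronics, Store 2: 256×357/1165 = 78.448
  Electronics, Store 3: 256×473/1165 = 103.938
  Clothing, Store 1: 595×335/1165 = 171.094
  Clothing, Store 2: 595×357/1165 = 182.330
  Clothing, Store 3: 595×473/1165 = 241.575
  Grocery, Store 1: 314×335/1165 = 90.292
  Grocery, Store 2: 314×357/1165 = 96.221
  Grocery, Store 3: 314×473/1165 = 127.487
Contributions (O − E)²/E:
  (58 − 73.614)²/73.614 = 3.3118
  (34 − 78.448)²/78.448 = 25.1839
  (164 − 103.938)²/103.938 = 34.7077
  (211 − 171.094)²/171.094 = 9.3077
  (227 − 182.330)²/182.330 = 10.9439
  (157 − 241.575)²/241.575 = 29.6096
  (66 − 90.292)²/90.292 = 6.5355
  (96 − 96.221)²/96.221 = 0.0005
  (152 − 127.487)²/127.487 = 4.7133
χ² = 3.3118 + 25.1839 + 34.7077 + 9.3077 + 10.9439 + 29.6096 + 6.5355 + 0.0005 + 4.7133 = 124.31
df = (3−1)(3−1) = 4. Since 124.31 > 7.779, reject the null hypothesis of independence at α = 0.1.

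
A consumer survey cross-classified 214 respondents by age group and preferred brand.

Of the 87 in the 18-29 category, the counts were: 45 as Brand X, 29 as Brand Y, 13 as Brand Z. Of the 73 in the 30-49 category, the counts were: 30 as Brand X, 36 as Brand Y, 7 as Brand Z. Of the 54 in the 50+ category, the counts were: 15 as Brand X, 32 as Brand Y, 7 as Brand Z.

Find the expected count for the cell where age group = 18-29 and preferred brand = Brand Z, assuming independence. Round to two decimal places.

Row total (18-29) = 87; column total (Brand Z) = 27; grand total N = 214.
Expected count = (row total × column total) / N = 87 × 27 / 214 = 10.98.

10.98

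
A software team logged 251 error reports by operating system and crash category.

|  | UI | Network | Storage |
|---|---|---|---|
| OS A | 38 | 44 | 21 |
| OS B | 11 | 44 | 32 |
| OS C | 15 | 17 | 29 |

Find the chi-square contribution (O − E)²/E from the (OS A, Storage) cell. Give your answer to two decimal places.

4.76

Row total (OS A) = 103; column total (Storage) = 82; N = 251.
Expected count E = 103 × 82 / 251 = 33.6494.
Contribution = (O − E)²/E = (21 − 33.6494)² / 33.6494 = 4.76.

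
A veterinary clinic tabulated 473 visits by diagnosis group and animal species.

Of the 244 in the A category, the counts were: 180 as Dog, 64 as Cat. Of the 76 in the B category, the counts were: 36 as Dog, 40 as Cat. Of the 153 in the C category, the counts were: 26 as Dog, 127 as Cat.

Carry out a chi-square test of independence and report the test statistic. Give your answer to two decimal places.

121.84

Row totals: 244, 76, 153. Column totals: 242, 231. Grand total N = 473.
Expected counts (row total × column total / N):
  A, Dog: 244×242/473 = 124.837
  A, Cat: 244×231/473 = 119.163
  B, Dog: 76×242/473 = 38.884
  B, Cat: 76×231/473 = 37.116
  C, Dog: 153×242/473 = 78.279
  C, Cat: 153×231/473 = 74.721
Contributions (O − E)²/E:
  (180 − 124.837)²/124.837 = 24.3754
  (64 − 119.163)²/119.163 = 25.5361
  (36 − 38.884)²/38.884 = 0.2139
  (40 − 37.116)²/37.116 = 0.2241
  (26 − 78.279)²/78.279 = 34.9148
  (127 − 74.721)²/74.721 = 36.5773
χ² = 24.3754 + 25.5361 + 0.2139 + 0.2241 + 34.9148 + 36.5773 = 121.84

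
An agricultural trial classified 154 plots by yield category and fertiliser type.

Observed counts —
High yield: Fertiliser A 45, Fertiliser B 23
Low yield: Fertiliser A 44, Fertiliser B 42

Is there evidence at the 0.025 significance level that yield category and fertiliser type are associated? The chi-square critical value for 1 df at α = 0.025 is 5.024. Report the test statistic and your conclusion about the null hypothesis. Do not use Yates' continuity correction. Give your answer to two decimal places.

Row totals: 68, 86. Column totals: 89, 65. Grand total N = 154.
Expected counts (row total × column total / N):
  High yield, Fertiliser A: 68×89/154 = 39.299
  High yield, Fertiliser B: 68×65/154 = 28.701
  Low yield, Fertiliser A: 86×89/154 = 49.701
  Low yield, Fertiliser B: 86×65/154 = 36.299
Contributions (O − E)²/E:
  (45 − 39.299)²/39.299 = 0.8270
  (23 − 28.701)²/28.701 = 1.1324
  (44 − 49.701)²/49.701 = 0.6539
  (42 − 36.299)²/36.299 = 0.8954
χ² = 0.8270 + 1.1324 + 0.6539 + 0.8954 = 3.51
df = (2−1)(2−1) = 1. Since 3.51 < 5.024, fail to reject the null hypothesis of independence at α = 0.025.

3.51; fail to reject H₀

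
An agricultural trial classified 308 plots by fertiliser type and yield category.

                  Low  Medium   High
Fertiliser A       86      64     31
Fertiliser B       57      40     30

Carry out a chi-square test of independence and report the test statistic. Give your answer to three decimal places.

Row totals: 181, 127. Column totals: 143, 104, 61. Grand total N = 308.
Expected counts (row total × column total / N):
  Fertiliser A, Low: 181×143/308 = 84.0357
  Fertiliser A, Medium: 181×104/308 = 61.1169
  Fertiliser A, High: 181×61/308 = 35.8474
  Fertiliser B, Low: 127×143/308 = 58.9643
  Fertiliser B, Medium: 127×104/308 = 42.8831
  Fertiliser B, High: 127×61/308 = 25.1526
Contributions (O − E)²/E:
  (86 − 84.0357)²/84.0357 = 0.0459
  (64 − 61.1169)²/61.1169 = 0.1360
  (31 − 35.8474)²/35.8474 = 0.6555
  (57 − 58.9643)²/58.9643 = 0.0654
  (40 − 42.8831)²/42.8831 = 0.1938
  (30 − 25.1526)²/25.1526 = 0.9342
χ² = 0.0459 + 0.1360 + 0.6555 + 0.0654 + 0.1938 + 0.9342 = 2.031

2.031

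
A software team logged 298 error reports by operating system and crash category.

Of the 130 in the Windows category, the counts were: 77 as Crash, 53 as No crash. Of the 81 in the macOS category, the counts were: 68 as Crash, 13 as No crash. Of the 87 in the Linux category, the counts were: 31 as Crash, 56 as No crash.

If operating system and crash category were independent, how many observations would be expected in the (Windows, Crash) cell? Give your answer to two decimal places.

76.78

Row total (Windows) = 130; column total (Crash) = 176; grand total N = 298.
Expected count = (row total × column total) / N = 130 × 176 / 298 = 76.78.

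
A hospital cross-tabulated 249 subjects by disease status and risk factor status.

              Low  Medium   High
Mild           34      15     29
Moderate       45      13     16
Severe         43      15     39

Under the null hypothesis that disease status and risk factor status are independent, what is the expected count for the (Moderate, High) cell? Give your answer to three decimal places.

24.964

Row total (Moderate) = 74; column total (High) = 84; grand total N = 249.
Expected count = (row total × column total) / N = 74 × 84 / 249 = 24.964.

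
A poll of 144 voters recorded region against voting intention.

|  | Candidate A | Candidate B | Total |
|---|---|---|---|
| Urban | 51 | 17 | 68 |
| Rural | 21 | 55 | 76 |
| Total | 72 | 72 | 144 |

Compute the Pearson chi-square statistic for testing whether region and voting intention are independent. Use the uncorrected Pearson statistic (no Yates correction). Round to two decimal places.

Grand total N = 144.
Expected counts (row total × column total / N):
  Urban, Candidate A: 68×72/144 = 34.000
  Urban, Candidate B: 68×72/144 = 34.000
  Rural, Candidate A: 76×72/144 = 38.000
  Rural, Candidate B: 76×72/144 = 38.000
Contributions (O − E)²/E:
  (51 − 34.000)²/34.000 = 8.5000
  (17 − 34.000)²/34.000 = 8.5000
  (21 − 38.000)²/38.000 = 7.6053
  (55 − 38.000)²/38.000 = 7.6053
χ² = 8.5000 + 8.5000 + 7.6053 + 7.6053 = 32.21

32.21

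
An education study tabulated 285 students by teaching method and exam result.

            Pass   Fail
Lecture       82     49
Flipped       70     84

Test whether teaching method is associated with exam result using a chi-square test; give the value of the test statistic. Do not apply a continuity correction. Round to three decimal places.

Row totals: 131, 154. Column totals: 152, 133. Grand total N = 285.
Expected counts (row total × column total / N):
  Lecture, Pass: 131×152/285 = 69.8667
  Lecture, Fail: 131×133/285 = 61.1333
  Flipped, Pass: 154×152/285 = 82.1333
  Flipped, Fail: 154×133/285 = 71.8667
Contributions (O − E)²/E:
  (82 − 69.8667)²/69.8667 = 2.1071
  (49 − 61.1333)²/61.1333 = 2.4081
  (70 − 82.1333)²/82.1333 = 1.7924
  (84 − 71.8667)²/71.8667 = 2.0485
χ² = 2.1071 + 2.4081 + 1.7924 + 2.0485 = 8.356

8.356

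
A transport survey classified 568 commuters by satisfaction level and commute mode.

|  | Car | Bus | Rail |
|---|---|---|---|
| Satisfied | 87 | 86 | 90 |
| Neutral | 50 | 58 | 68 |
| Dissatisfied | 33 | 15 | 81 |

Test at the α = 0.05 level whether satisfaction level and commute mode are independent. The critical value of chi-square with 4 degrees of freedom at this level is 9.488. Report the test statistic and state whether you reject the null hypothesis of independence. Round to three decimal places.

35.301; reject H₀

Row totals: 263, 176, 129. Column totals: 170, 159, 239. Grand total N = 568.
Expected counts (row total × column total / N):
  Satisfied, Car: 263×170/568 = 78.7148
  Satisfied, Bus: 263×159/568 = 73.6215
  Satisfied, Rail: 263×239/568 = 110.6637
  Neutral, Car: 176×170/568 = 52.6761
  Neutral, Bus: 176×159/568 = 49.2676
  Neutral, Rail: 176×239/568 = 74.0563
  Dissatisfied, Car: 129×170/568 = 38.6092
  Dissatisfied, Bus: 129×159/568 = 36.1109
  Dissatisfied, Rail: 129×239/568 = 54.2799
Contributions (O − E)²/E:
  (87 − 78.7148)²/78.7148 = 0.8721
  (86 − 73.6215)²/73.6215 = 2.0813
  (90 − 110.6637)²/110.6637 = 3.8584
  (50 − 52.6761)²/52.6761 = 0.1360
  (58 − 49.2676)²/49.2676 = 1.5478
  (68 − 74.0563)²/74.0563 = 0.4953
  (33 − 38.6092)²/38.6092 = 0.8149
  (15 − 36.1109)²/36.1109 = 12.3417
  (81 − 54.2799)²/54.2799 = 13.1534
χ² = 0.8721 + 2.0813 + 3.8584 + 0.1360 + 1.5478 + 0.4953 + 0.8149 + 12.3417 + 13.1534 = 35.301
df = (3−1)(3−1) = 4. Since 35.301 > 9.488, reject the null hypothesis of independence at α = 0.05.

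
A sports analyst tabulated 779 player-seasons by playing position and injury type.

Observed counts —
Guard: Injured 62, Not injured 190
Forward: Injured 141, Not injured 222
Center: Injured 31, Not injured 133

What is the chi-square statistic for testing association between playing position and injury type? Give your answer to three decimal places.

26.610

Row totals: 252, 363, 164. Column totals: 234, 545. Grand total N = 779.
Expected counts (row total × column total / N):
  Guard, Injured: 252×234/779 = 75.6970
  Guard, Not injured: 252×545/779 = 176.3030
  Forward, Injured: 363×234/779 = 109.0398
  Forward, Not injured: 363×545/779 = 253.9602
  Center, Injured: 164×234/779 = 49.2632
  Center, Not injured: 164×545/779 = 114.7368
Contributions (O − E)²/E:
  (62 − 75.6970)²/75.6970 = 2.4784
  (190 − 176.3030)²/176.3030 = 1.0641
  (141 − 109.0398)²/109.0398 = 9.3677
  (222 − 253.9602)²/253.9602 = 4.0221
  (31 − 49.2632)²/49.2632 = 6.7707
  (133 − 114.7368)²/114.7368 = 2.9070
χ² = 2.4784 + 1.0641 + 9.3677 + 4.0221 + 6.7707 + 2.9070 = 26.610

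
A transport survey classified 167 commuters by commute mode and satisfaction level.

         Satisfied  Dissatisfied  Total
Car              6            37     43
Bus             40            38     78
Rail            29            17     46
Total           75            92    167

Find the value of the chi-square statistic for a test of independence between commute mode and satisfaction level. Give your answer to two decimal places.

24.05

Grand total N = 167.
Expected counts (row total × column total / N):
  Car, Satisfied: 43×75/167 = 19.311
  Car, Dissatisfied: 43×92/167 = 23.689
  Bus, Satisfied: 78×75/167 = 35.030
  Bus, Dissatisfied: 78×92/167 = 42.970
  Rail, Satisfied: 46×75/167 = 20.659
  Rail, Dissatisfied: 46×92/167 = 25.341
Contributions (O − E)²/E:
  (6 − 19.311)²/19.311 = 9.1752
  (37 − 23.689)²/23.689 = 7.4795
  (40 − 35.030)²/35.030 = 0.7051
  (38 − 42.970)²/42.970 = 0.5748
  (29 − 20.659)²/20.659 = 3.3676
  (17 − 25.341)²/25.341 = 2.7454
χ² = 9.1752 + 7.4795 + 0.7051 + 0.5748 + 3.3676 + 2.7454 = 24.05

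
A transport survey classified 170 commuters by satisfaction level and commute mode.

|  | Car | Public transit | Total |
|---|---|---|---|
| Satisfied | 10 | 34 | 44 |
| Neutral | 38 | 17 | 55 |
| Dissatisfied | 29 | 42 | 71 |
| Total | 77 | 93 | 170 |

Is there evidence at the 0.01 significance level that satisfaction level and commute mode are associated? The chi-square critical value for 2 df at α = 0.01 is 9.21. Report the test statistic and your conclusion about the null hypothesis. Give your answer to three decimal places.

Grand total N = 170.
Expected counts (row total × column total / N):
  Satisfied, Car: 44×77/170 = 19.9294
  Satisfied, Public transit: 44×93/170 = 24.0706
  Neutral, Car: 55×77/170 = 24.9118
  Neutral, Public transit: 55×93/170 = 30.0882
  Dissatisfied, Car: 71×77/170 = 32.1588
  Dissatisfied, Public transit: 71×93/170 = 38.8412
Contributions (O − E)²/E:
  (10 − 19.9294)²/19.9294 = 4.9471
  (34 − 24.0706)²/24.0706 = 4.0960
  (38 − 24.9118)²/24.9118 = 6.8763
  (17 − 30.0882)²/30.0882 = 5.6933
  (29 − 32.1588)²/32.1588 = 0.3103
  (42 − 38.8412)²/38.8412 = 0.2569
χ² = 4.9471 + 4.0960 + 6.8763 + 5.6933 + 0.3103 + 0.2569 = 22.180
df = (3−1)(2−1) = 2. Since 22.180 > 9.21, reject the null hypothesis of independence at α = 0.01.

22.180; reject H₀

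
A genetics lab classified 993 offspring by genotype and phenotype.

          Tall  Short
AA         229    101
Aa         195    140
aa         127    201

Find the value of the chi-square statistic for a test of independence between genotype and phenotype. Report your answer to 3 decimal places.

64.182

Row totals: 330, 335, 328. Column totals: 551, 442. Grand total N = 993.
Expected counts (row total × column total / N):
  AA, Tall: 330×551/993 = 183.1118
  AA, Short: 330×442/993 = 146.8882
  Aa, Tall: 335×551/993 = 185.8862
  Aa, Short: 335×442/993 = 149.1138
  aa, Tall: 328×551/993 = 182.0020
  aa, Short: 328×442/993 = 145.9980
Contributions (O − E)²/E:
  (229 − 183.1118)²/183.1118 = 11.4997
  (101 − 146.8882)²/146.8882 = 14.3356
  (195 − 185.8862)²/185.8862 = 0.4468
  (140 − 149.1138)²/149.1138 = 0.5570
  (127 − 182.0020)²/182.0020 = 16.6219
  (201 − 145.9980)²/145.9980 = 20.7210
χ² = 11.4997 + 14.3356 + 0.4468 + 0.5570 + 16.6219 + 20.7210 = 64.182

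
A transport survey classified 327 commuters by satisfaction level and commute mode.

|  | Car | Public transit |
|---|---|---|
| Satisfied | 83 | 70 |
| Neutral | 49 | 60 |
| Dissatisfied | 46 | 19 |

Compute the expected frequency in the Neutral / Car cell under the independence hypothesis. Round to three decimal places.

59.333

Row total (Neutral) = 109; column total (Car) = 178; grand total N = 327.
Expected count = (row total × column total) / N = 109 × 178 / 327 = 59.333.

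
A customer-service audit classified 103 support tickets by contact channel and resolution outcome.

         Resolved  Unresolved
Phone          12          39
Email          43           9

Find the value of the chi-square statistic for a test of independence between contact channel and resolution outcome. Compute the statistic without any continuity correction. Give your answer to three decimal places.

Row totals: 51, 52. Column totals: 55, 48. Grand total N = 103.
Expected counts (row total × column total / N):
  Phone, Resolved: 51×55/103 = 27.2330
  Phone, Unresolved: 51×48/103 = 23.7670
  Email, Resolved: 52×55/103 = 27.7670
  Email, Unresolved: 52×48/103 = 24.2330
Contributions (O − E)²/E:
  (12 − 27.2330)²/27.2330 = 8.5207
  (39 − 23.7670)²/23.7670 = 9.7633
  (43 − 27.7670)²/27.7670 = 8.3568
  (9 − 24.2330)²/24.2330 = 9.5755
χ² = 8.5207 + 9.7633 + 8.3568 + 9.5755 = 36.216

36.216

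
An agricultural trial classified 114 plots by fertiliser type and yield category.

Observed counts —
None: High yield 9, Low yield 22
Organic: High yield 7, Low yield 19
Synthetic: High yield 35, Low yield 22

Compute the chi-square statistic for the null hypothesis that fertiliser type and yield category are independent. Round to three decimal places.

Row totals: 31, 26, 57. Column totals: 51, 63. Grand total N = 114.
Expected counts (row total × column total / N):
  None, High yield: 31×51/114 = 13.8684
  None, Low yield: 31×63/114 = 17.1316
  Organic, High yield: 26×51/114 = 11.6316
  Organic, Low yield: 26×63/114 = 14.3684
  Synthetic, High yield: 57×51/114 = 25.5000
  Synthetic, Low yield: 57×63/114 = 31.5000
Contributions (O − E)²/E:
  (9 − 13.8684)²/13.8684 = 1.7090
  (22 − 17.1316)²/17.1316 = 1.3835
  (7 − 11.6316)²/11.6316 = 1.8443
  (19 − 14.3684)²/14.3684 = 1.4930
  (35 − 25.5000)²/25.5000 = 3.5392
  (22 − 31.5000)²/31.5000 = 2.8651
χ² = 1.7090 + 1.3835 + 1.8443 + 1.4930 + 3.5392 + 2.8651 = 12.834

12.834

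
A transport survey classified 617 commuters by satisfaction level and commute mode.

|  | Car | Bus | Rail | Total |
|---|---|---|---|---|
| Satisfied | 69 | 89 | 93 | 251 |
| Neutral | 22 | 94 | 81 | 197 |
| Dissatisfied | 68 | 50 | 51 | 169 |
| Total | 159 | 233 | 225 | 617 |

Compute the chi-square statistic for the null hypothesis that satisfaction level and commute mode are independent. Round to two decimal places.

41.85

Grand total N = 617.
Expected counts (row total × column total / N):
  Satisfied, Car: 251×159/617 = 64.682
  Satisfied, Bus: 251×233/617 = 94.786
  Satisfied, Rail: 251×225/617 = 91.532
  Neutral, Car: 197×159/617 = 50.767
  Neutral, Bus: 197×233/617 = 74.394
  Neutral, Rail: 197×225/617 = 71.840
  Dissatisfied, Car: 169×159/617 = 43.551
  Dissatisfied, Bus: 169×233/617 = 63.820
  Dissatisfied, Rail: 169×225/617 = 61.629
Contributions (O − E)²/E:
  (69 − 64.682)²/64.682 = 0.2883
  (89 − 94.786)²/94.786 = 0.3532
  (93 − 91.532)²/91.532 = 0.0235
  (22 − 50.767)²/50.767 = 16.3008
  (94 − 74.394)²/74.394 = 5.1670
  (81 − 71.840)²/71.840 = 1.1680
  (68 − 43.551)²/43.551 = 13.7254
  (50 − 63.820)²/63.820 = 2.9927
  (51 − 61.629)²/61.629 = 1.8332
χ² = 0.2883 + 0.3532 + 0.0235 + 16.3008 + 5.1670 + 1.1680 + 13.7254 + 2.9927 + 1.8332 = 41.85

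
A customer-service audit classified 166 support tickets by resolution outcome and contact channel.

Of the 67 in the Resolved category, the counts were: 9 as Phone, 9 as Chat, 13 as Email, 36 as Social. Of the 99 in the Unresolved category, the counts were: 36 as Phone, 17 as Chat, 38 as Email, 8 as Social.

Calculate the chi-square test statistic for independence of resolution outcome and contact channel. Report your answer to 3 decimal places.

Row totals: 67, 99. Column totals: 45, 26, 51, 44. Grand total N = 166.
Expected counts (row total × column total / N):
  Resolved, Phone: 67×45/166 = 18.1627
  Resolved, Chat: 67×26/166 = 10.4940
  Resolved, Email: 67×51/166 = 20.5843
  Resolved, Social: 67×44/166 = 17.7590
  Unresolved, Phone: 99×45/166 = 26.8373
  Unresolved, Chat: 99×26/166 = 15.5060
  Unresolved, Email: 99×51/166 = 30.4157
  Unresolved, Social: 99×44/166 = 26.2410
Contributions (O − E)²/E:
  (9 − 18.1627)²/18.1627 = 4.6224
  (9 − 10.4940)²/10.4940 = 0.2127
  (13 − 20.5843)²/20.5843 = 2.7944
  (36 − 17.7590)²/17.7590 = 18.7361
  (36 − 26.8373)²/26.8373 = 3.1283
  (17 − 15.5060)²/15.5060 = 0.1439
  (38 − 30.4157)²/30.4157 = 1.8912
  (8 − 26.2410)²/26.2410 = 12.6799
χ² = 4.6224 + 0.2127 + 2.7944 + 18.7361 + 3.1283 + 0.1439 + 1.8912 + 12.6799 = 44.209

44.209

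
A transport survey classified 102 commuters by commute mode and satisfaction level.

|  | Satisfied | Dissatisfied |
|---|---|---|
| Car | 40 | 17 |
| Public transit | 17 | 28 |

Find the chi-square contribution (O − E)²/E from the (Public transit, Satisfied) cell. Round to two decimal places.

2.64

Row total (Public transit) = 45; column total (Satisfied) = 57; N = 102.
Expected count E = 45 × 57 / 102 = 25.147.
Contribution = (O − E)²/E = (17 − 25.147)² / 25.147 = 2.64.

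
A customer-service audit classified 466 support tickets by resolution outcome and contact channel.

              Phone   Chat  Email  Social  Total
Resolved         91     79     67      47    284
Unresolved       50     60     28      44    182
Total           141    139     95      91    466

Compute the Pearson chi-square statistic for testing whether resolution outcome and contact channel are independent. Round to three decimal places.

Grand total N = 466.
Expected counts (row total × column total / N):
  Resolved, Phone: 284×141/466 = 85.9313
  Resolved, Chat: 284×139/466 = 84.7124
  Resolved, Email: 284×95/466 = 57.8970
  Resolved, Social: 284×91/466 = 55.4592
  Unresolved, Phone: 182×141/466 = 55.0687
  Unresolved, Chat: 182×139/466 = 54.2876
  Unresolved, Email: 182×95/466 = 37.1030
  Unresolved, Social: 182×91/466 = 35.5408
Contributions (O − E)²/E:
  (91 − 85.9313)²/85.9313 = 0.2990
  (79 − 84.7124)²/84.7124 = 0.3852
  (67 − 57.8970)²/57.8970 = 1.4312
  (47 − 55.4592)²/55.4592 = 1.2903
  (50 − 55.0687)²/55.0687 = 0.4665
  (60 − 54.2876)²/54.2876 = 0.6011
  (28 − 37.1030)²/37.1030 = 2.2334
  (44 − 35.5408)²/35.5408 = 2.0134
χ² = 0.2990 + 0.3852 + 1.4312 + 1.2903 + 0.4665 + 0.6011 + 2.2334 + 2.0134 = 8.720

8.720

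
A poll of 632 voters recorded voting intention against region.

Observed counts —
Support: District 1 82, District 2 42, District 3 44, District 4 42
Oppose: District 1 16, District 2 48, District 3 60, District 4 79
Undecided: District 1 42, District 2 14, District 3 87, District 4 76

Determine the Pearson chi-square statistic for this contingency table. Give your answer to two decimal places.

93.79

Row totals: 210, 203, 219. Column totals: 140, 104, 191, 197. Grand total N = 632.
Expected counts (row total × column total / N):
  Support, District 1: 210×140/632 = 46.519
  Support, District 2: 210×104/632 = 34.557
  Support, District 3: 210×191/632 = 63.465
  Support, District 4: 210×197/632 = 65.459
  Oppose, District 1: 203×140/632 = 44.968
  Oppose, District 2: 203×104/632 = 33.405
  Oppose, District 3: 203×191/632 = 61.350
  Oppose, District 4: 203×197/632 = 63.277
  Undecided, District 1: 219×140/632 = 48.513
  Undecided, District 2: 219×104/632 = 36.038
  Undecided, District 3: 219×191/632 = 66.185
  Undecided, District 4: 219×197/632 = 68.264
Contributions (O − E)²/E:
  (82 − 46.519)²/46.519 = 27.0621
  (42 − 34.557)²/34.557 = 1.6031
  (44 − 63.465)²/63.465 = 5.9700
  (42 − 65.459)²/65.459 = 8.4072
  (16 − 44.968)²/44.968 = 18.6609
  (48 − 33.405)²/33.405 = 6.3767
  (60 − 61.350)²/61.350 = 0.0297
  (79 − 63.277)²/63.277 = 3.9068
  (42 − 48.513)²/48.513 = 0.8744
  (14 − 36.038)²/36.038 = 13.4767
  (87 − 66.185)²/66.185 = 6.5463
  (76 − 68.264)²/68.264 = 0.8767
χ² = 27.0621 + 1.6031 + 5.9700 + 8.4072 + 18.6609 + 6.3767 + 0.0297 + 3.9068 + 0.8744 + 13.4767 + 6.5463 + 0.8767 = 93.79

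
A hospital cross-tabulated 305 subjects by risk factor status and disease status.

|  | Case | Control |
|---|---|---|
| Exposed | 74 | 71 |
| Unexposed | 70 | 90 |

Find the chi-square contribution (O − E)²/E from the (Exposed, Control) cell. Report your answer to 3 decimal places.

0.401

Row total (Exposed) = 145; column total (Control) = 161; N = 305.
Expected count E = 145 × 161 / 305 = 76.5410.
Contribution = (O − E)²/E = (71 − 76.5410)² / 76.5410 = 0.401.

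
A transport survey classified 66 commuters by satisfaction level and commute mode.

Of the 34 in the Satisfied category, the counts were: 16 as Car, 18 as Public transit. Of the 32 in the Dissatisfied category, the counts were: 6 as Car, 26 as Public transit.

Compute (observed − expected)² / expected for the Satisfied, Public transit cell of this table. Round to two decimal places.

Row total (Satisfied) = 34; column total (Public transit) = 44; N = 66.
Expected count E = 34 × 44 / 66 = 22.6667.
Contribution = (O − E)²/E = (18 − 22.6667)² / 22.6667 = 0.96.

0.96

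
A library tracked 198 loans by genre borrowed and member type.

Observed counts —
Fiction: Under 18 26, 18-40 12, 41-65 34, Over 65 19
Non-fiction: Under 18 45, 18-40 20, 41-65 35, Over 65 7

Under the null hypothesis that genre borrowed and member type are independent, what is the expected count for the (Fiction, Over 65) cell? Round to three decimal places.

Row total (Fiction) = 91; column total (Over 65) = 26; grand total N = 198.
Expected count = (row total × column total) / N = 91 × 26 / 198 = 11.949.

11.949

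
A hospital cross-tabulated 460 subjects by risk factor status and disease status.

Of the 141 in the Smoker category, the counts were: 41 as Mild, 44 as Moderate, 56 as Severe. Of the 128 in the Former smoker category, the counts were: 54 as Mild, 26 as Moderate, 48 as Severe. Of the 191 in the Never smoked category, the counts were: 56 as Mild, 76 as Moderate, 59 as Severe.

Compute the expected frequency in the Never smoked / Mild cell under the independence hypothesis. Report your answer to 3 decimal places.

Row total (Never smoked) = 191; column total (Mild) = 151; grand total N = 460.
Expected count = (row total × column total) / N = 191 × 151 / 460 = 62.698.

62.698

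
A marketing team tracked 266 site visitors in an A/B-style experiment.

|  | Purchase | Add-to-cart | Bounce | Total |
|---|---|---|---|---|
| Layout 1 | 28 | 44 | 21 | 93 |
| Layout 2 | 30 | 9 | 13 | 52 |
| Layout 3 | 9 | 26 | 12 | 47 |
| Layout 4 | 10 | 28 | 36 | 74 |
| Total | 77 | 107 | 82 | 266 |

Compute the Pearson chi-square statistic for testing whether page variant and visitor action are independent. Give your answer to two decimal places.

43.93

Grand total N = 266.
Expected counts (row total × column total / N):
  Layout 1, Purchase: 93×77/266 = 26.921
  Layout 1, Add-to-cart: 93×107/266 = 37.410
  Layout 1, Bounce: 93×82/266 = 28.669
  Layout 2, Purchase: 52×77/266 = 15.053
  Layout 2, Add-to-cart: 52×107/266 = 20.917
  Layout 2, Bounce: 52×82/266 = 16.030
  Layout 3, Purchase: 47×77/266 = 13.605
  Layout 3, Add-to-cart: 47×107/266 = 18.906
  Layout 3, Bounce: 47×82/266 = 14.489
  Layout 4, Purchase: 74×77/266 = 21.421
  Layout 4, Add-to-cart: 74×107/266 = 29.767
  Layout 4, Bounce: 74×82/266 = 22.812
Contributions (O − E)²/E:
  (28 − 26.921)²/26.921 = 0.0432
  (44 − 37.410)²/37.410 = 1.1609
  (21 − 28.669)²/28.669 = 2.0515
  (30 − 15.053)²/15.053 = 14.8417
  (9 − 20.917)²/20.917 = 6.7894
  (13 − 16.030)²/16.030 = 0.5727
  (9 − 13.605)²/13.605 = 1.5587
  (26 − 18.906)²/18.906 = 2.6618
  (12 − 14.489)²/14.489 = 0.4276
  (10 − 21.421)²/21.421 = 6.0893
  (28 − 29.767)²/29.767 = 0.1049
  (36 − 22.812)²/22.812 = 7.6242
χ² = 0.0432 + 1.1609 + 2.0515 + 14.8417 + 6.7894 + 0.5727 + 1.5587 + 2.6618 + 0.4276 + 6.0893 + 0.1049 + 7.6242 = 43.93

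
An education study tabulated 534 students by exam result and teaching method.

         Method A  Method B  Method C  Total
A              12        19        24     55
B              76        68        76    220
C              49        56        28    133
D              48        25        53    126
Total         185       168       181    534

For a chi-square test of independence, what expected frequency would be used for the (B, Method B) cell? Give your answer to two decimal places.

69.21

Row total (B) = 220; column total (Method B) = 168; grand total N = 534.
Expected count = (row total × column total) / N = 220 × 168 / 534 = 69.21.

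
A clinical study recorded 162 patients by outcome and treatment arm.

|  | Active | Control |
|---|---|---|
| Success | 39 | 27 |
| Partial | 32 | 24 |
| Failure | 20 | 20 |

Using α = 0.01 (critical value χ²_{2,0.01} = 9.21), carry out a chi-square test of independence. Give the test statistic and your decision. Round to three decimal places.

0.869; fail to reject H₀

Row totals: 66, 56, 40. Column totals: 91, 71. Grand total N = 162.
Expected counts (row total × column total / N):
  Success, Active: 66×91/162 = 37.0741
  Success, Control: 66×71/162 = 28.9259
  Partial, Active: 56×91/162 = 31.4568
  Partial, Control: 56×71/162 = 24.5432
  Failure, Active: 40×91/162 = 22.4691
  Failure, Control: 40×71/162 = 17.5309
Contributions (O − E)²/E:
  (39 − 37.0741)²/37.0741 = 0.1000
  (27 − 28.9259)²/28.9259 = 0.1282
  (32 − 31.4568)²/31.4568 = 0.0094
  (24 − 24.5432)²/24.5432 = 0.0120
  (20 − 22.4691)²/22.4691 = 0.2713
  (20 − 17.5309)²/17.5309 = 0.3478
χ² = 0.1000 + 0.1282 + 0.0094 + 0.0120 + 0.2713 + 0.3478 = 0.869
df = (3−1)(2−1) = 2. Since 0.869 < 9.21, fail to reject the null hypothesis of independence at α = 0.01.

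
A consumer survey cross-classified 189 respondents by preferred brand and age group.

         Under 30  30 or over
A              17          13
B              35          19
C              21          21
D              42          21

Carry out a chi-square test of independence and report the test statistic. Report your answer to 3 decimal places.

3.547

Row totals: 30, 54, 42, 63. Column totals: 115, 74. Grand total N = 189.
Expected counts (row total × column total / N):
  A, Under 30: 30×115/189 = 18.2540
  A, 30 or over: 30×74/189 = 11.7460
  B, Under 30: 54×115/189 = 32.8571
  B, 30 or over: 54×74/189 = 21.1429
  C, Under 30: 42×115/189 = 25.5556
  C, 30 or over: 42×74/189 = 16.4444
  D, Under 30: 63×115/189 = 38.3333
  D, 30 or over: 63×74/189 = 24.6667
Contributions (O − E)²/E:
  (17 − 18.2540)²/18.2540 = 0.0861
  (13 − 11.7460)²/11.7460 = 0.1339
  (35 − 32.8571)²/32.8571 = 0.1398
  (19 − 21.1429)²/21.1429 = 0.2172
  (21 − 25.5556)²/25.5556 = 0.8121
  (21 − 16.4444)²/16.4444 = 1.2620
  (42 − 38.3333)²/38.3333 = 0.3507
  (21 − 24.6667)²/24.6667 = 0.5451
χ² = 0.0861 + 0.1339 + 0.1398 + 0.2172 + 0.8121 + 1.2620 + 0.3507 + 0.5451 = 3.547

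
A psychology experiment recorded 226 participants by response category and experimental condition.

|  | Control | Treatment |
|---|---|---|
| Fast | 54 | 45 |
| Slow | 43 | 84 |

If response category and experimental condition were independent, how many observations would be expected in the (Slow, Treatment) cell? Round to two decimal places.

Row total (Slow) = 127; column total (Treatment) = 129; grand total N = 226.
Expected count = (row total × column total) / N = 127 × 129 / 226 = 72.49.

72.49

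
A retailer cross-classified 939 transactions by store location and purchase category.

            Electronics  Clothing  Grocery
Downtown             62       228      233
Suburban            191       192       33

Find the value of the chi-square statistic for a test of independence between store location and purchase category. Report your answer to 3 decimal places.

Row totals: 523, 416. Column totals: 253, 420, 266. Grand total N = 939.
Expected counts (row total × column total / N):
  Downtown, Electronics: 523×253/939 = 140.91480
  Downtown, Clothing: 523×420/939 = 233.92971
  Downtown, Grocery: 523×266/939 = 148.15548
  Suburban, Electronics: 416×253/939 = 112.08520
  Suburban, Clothing: 416×420/939 = 186.07029
  Suburban, Grocery: 416×266/939 = 117.84452
Contributions (O − E)²/E:
  (62 − 140.91480)²/140.91480 = 44.1937
  (228 − 233.92971)²/233.92971 = 0.1503
  (233 − 148.15548)²/148.15548 = 48.5881
  (191 − 112.08520)²/112.08520 = 55.5608
  (192 − 186.07029)²/186.07029 = 0.1890
  (33 − 117.84452)²/117.84452 = 61.0855
χ² = 44.1937 + 0.1503 + 48.5881 + 55.5608 + 0.1890 + 61.0855 = 209.767

209.767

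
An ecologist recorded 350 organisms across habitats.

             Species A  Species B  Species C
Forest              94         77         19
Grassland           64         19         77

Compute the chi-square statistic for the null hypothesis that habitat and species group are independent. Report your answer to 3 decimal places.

73.750

Row totals: 190, 160. Column totals: 158, 96, 96. Grand total N = 350.
Expected counts (row total × column total / N):
  Forest, Species A: 190×158/350 = 85.7714
  Forest, Species B: 190×96/350 = 52.1143
  Forest, Species C: 190×96/350 = 52.1143
  Grassland, Species A: 160×158/350 = 72.2286
  Grassland, Species B: 160×96/350 = 43.8857
  Grassland, Species C: 160×96/350 = 43.8857
Contributions (O − E)²/E:
  (94 − 85.7714)²/85.7714 = 0.7894
  (77 − 52.1143)²/52.1143 = 11.8835
  (19 − 52.1143)²/52.1143 = 21.0414
  (64 − 72.2286)²/72.2286 = 0.9374
  (19 − 43.8857)²/43.8857 = 14.1116
  (77 − 43.8857)²/43.8857 = 24.9867
χ² = 0.7894 + 11.8835 + 21.0414 + 0.9374 + 14.1116 + 24.9867 = 73.750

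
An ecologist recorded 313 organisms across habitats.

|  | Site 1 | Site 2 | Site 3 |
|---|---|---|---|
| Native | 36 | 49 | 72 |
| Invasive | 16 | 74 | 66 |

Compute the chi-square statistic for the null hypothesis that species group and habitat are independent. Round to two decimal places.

Row totals: 157, 156. Column totals: 52, 123, 138. Grand total N = 313.
Expected counts (row total × column total / N):
  Native, Site 1: 157×52/313 = 26.083
  Native, Site 2: 157×123/313 = 61.696
  Native, Site 3: 157×138/313 = 69.220
  Invasive, Site 1: 156×52/313 = 25.917
  Invasive, Site 2: 156×123/313 = 61.304
  Invasive, Site 3: 156×138/313 = 68.780
Contributions (O − E)²/E:
  (36 − 26.083)²/26.083 = 3.7705
  (49 − 61.696)²/61.696 = 2.6126
  (72 − 69.220)²/69.220 = 0.1116
  (16 − 25.917)²/25.917 = 3.7947
  (74 − 61.304)²/61.304 = 2.6293
  (66 − 68.780)²/68.780 = 0.1124
χ² = 3.7705 + 2.6126 + 0.1116 + 3.7947 + 2.6293 + 0.1124 = 13.03

13.03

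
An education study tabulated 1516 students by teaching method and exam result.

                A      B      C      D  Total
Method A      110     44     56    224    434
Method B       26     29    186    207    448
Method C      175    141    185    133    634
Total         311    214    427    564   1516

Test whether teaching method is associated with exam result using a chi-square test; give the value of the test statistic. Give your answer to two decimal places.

264.09

Grand total N = 1516.
Expected counts (row total × column total / N):
  Method A, A: 434×311/1516 = 89.033
  Method A, B: 434×214/1516 = 61.264
  Method A, C: 434×427/1516 = 122.241
  Method A, D: 434×564/1516 = 161.462
  Method B, A: 448×311/1516 = 91.905
  Method B, B: 448×214/1516 = 63.240
  Method B, C: 448×427/1516 = 126.185
  Method B, D: 448×564/1516 = 166.670
  Method C, A: 634×311/1516 = 130.062
  Method C, B: 634×214/1516 = 89.496
  Method C, C: 634×427/1516 = 178.574
  Method C, D: 634×564/1516 = 235.868
Contributions (O − E)²/E:
  (110 − 89.033)²/89.033 = 4.9377
  (44 − 61.264)²/61.264 = 4.8649
  (56 − 122.241)²/122.241 = 35.8952
  (224 − 161.462)²/161.462 = 24.2224
  (26 − 91.905)²/91.905 = 47.2604
  (29 − 63.240)²/63.240 = 18.5385
  (186 − 126.185)²/126.185 = 28.3539
  (207 − 166.670)²/166.670 = 9.7589
  (175 − 130.062)²/130.062 = 15.5266
  (141 − 89.496)²/89.496 = 29.6400
  (185 − 178.574)²/178.574 = 0.2312
  (133 − 235.868)²/235.868 = 44.8633
χ² = 4.9377 + 4.8649 + 35.8952 + 24.2224 + 47.2604 + 18.5385 + 28.3539 + 9.7589 + 15.5266 + 29.6400 + 0.2312 + 44.8633 = 264.09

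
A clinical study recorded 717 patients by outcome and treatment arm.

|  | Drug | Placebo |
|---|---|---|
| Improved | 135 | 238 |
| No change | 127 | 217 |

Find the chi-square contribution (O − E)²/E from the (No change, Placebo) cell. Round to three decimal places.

Row total (No change) = 344; column total (Placebo) = 455; N = 717.
Expected count E = 344 × 455 / 717 = 218.2985.
Contribution = (O − E)²/E = (217 − 218.2985)² / 218.2985 = 0.008.

0.008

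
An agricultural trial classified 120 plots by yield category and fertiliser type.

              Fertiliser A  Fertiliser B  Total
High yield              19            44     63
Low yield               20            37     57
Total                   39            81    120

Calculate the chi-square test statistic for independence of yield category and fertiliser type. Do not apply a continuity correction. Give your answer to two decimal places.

0.33

Grand total N = 120.
Expected counts (row total × column total / N):
  High yield, Fertiliser A: 63×39/120 = 20.475
  High yield, Fertiliser B: 63×81/120 = 42.525
  Low yield, Fertiliser A: 57×39/120 = 18.525
  Low yield, Fertiliser B: 57×81/120 = 38.475
Contributions (O − E)²/E:
  (19 − 20.475)²/20.475 = 0.1063
  (44 − 42.525)²/42.525 = 0.0512
  (20 − 18.525)²/18.525 = 0.1174
  (37 − 38.475)²/38.475 = 0.0565
χ² = 0.1063 + 0.0512 + 0.1174 + 0.0565 = 0.33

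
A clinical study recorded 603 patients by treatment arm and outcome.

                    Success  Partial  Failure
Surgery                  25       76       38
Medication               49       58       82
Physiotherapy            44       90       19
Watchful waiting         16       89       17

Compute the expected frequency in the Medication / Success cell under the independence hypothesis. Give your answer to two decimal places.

42.00

Row total (Medication) = 189; column total (Success) = 134; grand total N = 603.
Expected count = (row total × column total) / N = 189 × 134 / 603 = 42.00.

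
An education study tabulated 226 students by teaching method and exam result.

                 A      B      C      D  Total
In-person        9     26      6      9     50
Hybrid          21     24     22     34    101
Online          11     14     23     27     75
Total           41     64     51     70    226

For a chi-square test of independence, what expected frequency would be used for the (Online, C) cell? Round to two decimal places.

16.92

Row total (Online) = 75; column total (C) = 51; grand total N = 226.
Expected count = (row total × column total) / N = 75 × 51 / 226 = 16.92.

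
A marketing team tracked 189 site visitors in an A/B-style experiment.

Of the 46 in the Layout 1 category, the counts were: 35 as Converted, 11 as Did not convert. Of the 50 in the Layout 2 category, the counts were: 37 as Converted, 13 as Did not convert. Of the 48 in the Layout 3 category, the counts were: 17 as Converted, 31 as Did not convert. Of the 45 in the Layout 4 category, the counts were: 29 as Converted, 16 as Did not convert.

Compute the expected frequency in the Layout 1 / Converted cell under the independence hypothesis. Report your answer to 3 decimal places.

Row total (Layout 1) = 46; column total (Converted) = 118; grand total N = 189.
Expected count = (row total × column total) / N = 46 × 118 / 189 = 28.720.

28.720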